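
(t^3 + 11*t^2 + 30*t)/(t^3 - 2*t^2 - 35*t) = (t + 6)/(t - 7)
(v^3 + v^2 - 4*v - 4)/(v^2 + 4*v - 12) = (v^2 + 3*v + 2)/(v + 6)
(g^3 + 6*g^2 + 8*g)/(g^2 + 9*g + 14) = g*(g + 4)/(g + 7)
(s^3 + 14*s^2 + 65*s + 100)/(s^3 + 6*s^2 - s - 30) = (s^2 + 9*s + 20)/(s^2 + s - 6)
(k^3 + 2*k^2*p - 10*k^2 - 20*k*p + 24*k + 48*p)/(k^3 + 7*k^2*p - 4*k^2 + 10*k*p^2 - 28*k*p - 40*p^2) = (k - 6)/(k + 5*p)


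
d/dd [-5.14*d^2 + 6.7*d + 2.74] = 6.7 - 10.28*d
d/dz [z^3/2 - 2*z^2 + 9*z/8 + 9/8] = 3*z^2/2 - 4*z + 9/8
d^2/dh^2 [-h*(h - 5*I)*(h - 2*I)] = -6*h + 14*I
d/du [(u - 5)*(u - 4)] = 2*u - 9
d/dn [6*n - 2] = 6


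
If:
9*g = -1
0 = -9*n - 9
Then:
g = -1/9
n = -1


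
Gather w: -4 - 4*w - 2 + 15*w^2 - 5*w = 15*w^2 - 9*w - 6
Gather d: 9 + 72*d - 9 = 72*d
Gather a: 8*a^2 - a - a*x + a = 8*a^2 - a*x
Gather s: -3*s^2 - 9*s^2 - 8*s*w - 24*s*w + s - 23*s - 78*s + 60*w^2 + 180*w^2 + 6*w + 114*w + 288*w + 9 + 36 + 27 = -12*s^2 + s*(-32*w - 100) + 240*w^2 + 408*w + 72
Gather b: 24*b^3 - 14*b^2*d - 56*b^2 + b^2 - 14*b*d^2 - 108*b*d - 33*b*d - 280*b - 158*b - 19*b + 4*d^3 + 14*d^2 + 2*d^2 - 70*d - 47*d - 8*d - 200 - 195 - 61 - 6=24*b^3 + b^2*(-14*d - 55) + b*(-14*d^2 - 141*d - 457) + 4*d^3 + 16*d^2 - 125*d - 462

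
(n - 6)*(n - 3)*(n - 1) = n^3 - 10*n^2 + 27*n - 18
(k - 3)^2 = k^2 - 6*k + 9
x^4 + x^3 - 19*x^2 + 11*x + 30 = (x - 3)*(x - 2)*(x + 1)*(x + 5)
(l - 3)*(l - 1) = l^2 - 4*l + 3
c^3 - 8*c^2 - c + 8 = (c - 8)*(c - 1)*(c + 1)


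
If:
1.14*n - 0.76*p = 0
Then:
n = 0.666666666666667*p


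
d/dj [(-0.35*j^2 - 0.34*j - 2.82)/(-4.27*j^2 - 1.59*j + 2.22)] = (-0.8953*j^2 - 25.6368*j - 5.2386)/(18.2329*j^4 + 13.5786*j^3 - 16.4307*j^2 - 7.0596*j + 4.9284)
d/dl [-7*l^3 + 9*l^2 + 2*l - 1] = -21*l^2 + 18*l + 2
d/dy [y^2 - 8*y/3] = 2*y - 8/3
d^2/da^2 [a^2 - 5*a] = 2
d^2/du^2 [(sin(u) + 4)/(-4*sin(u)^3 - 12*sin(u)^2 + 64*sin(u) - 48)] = (4*sin(u)^6 + 49*sin(u)^5 + 248*sin(u)^4 + 90*sin(u)^3 - 1376*sin(u)^2 - 424*sin(u) + 2144)/(4*(sin(u) - 2)^3*(sin(u) - 1)^2*(sin(u) + 6)^3)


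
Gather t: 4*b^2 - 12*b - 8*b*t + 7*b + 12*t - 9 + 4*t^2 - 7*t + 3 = 4*b^2 - 5*b + 4*t^2 + t*(5 - 8*b) - 6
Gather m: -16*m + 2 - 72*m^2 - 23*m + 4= -72*m^2 - 39*m + 6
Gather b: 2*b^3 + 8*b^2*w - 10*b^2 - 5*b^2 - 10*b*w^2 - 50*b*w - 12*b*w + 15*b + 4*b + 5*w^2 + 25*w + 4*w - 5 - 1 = 2*b^3 + b^2*(8*w - 15) + b*(-10*w^2 - 62*w + 19) + 5*w^2 + 29*w - 6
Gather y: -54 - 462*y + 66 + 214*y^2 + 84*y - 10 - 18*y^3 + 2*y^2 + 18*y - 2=-18*y^3 + 216*y^2 - 360*y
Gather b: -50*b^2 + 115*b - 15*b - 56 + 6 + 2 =-50*b^2 + 100*b - 48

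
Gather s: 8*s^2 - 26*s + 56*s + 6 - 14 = 8*s^2 + 30*s - 8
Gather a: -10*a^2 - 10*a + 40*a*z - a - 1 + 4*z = -10*a^2 + a*(40*z - 11) + 4*z - 1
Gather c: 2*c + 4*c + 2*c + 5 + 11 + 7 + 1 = 8*c + 24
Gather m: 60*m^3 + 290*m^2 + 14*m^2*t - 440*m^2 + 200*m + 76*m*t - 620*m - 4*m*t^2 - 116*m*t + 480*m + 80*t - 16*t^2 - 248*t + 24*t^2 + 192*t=60*m^3 + m^2*(14*t - 150) + m*(-4*t^2 - 40*t + 60) + 8*t^2 + 24*t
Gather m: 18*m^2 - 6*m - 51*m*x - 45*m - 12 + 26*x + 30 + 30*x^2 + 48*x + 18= 18*m^2 + m*(-51*x - 51) + 30*x^2 + 74*x + 36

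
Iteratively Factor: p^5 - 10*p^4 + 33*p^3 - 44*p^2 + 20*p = (p - 2)*(p^4 - 8*p^3 + 17*p^2 - 10*p) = (p - 2)*(p - 1)*(p^3 - 7*p^2 + 10*p) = (p - 5)*(p - 2)*(p - 1)*(p^2 - 2*p) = p*(p - 5)*(p - 2)*(p - 1)*(p - 2)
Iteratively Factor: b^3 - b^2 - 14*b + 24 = (b + 4)*(b^2 - 5*b + 6) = (b - 2)*(b + 4)*(b - 3)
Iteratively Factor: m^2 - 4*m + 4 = (m - 2)*(m - 2)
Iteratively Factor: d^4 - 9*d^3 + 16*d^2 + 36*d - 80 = (d - 2)*(d^3 - 7*d^2 + 2*d + 40) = (d - 4)*(d - 2)*(d^2 - 3*d - 10) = (d - 5)*(d - 4)*(d - 2)*(d + 2)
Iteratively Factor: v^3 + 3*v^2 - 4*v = (v)*(v^2 + 3*v - 4) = v*(v + 4)*(v - 1)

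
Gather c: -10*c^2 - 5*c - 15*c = -10*c^2 - 20*c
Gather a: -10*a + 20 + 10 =30 - 10*a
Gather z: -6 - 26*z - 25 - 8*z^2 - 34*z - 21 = -8*z^2 - 60*z - 52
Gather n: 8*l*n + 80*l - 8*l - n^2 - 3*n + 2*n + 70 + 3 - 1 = 72*l - n^2 + n*(8*l - 1) + 72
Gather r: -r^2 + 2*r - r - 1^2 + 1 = -r^2 + r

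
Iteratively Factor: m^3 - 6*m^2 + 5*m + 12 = (m - 3)*(m^2 - 3*m - 4) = (m - 3)*(m + 1)*(m - 4)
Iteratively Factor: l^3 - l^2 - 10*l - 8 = (l + 1)*(l^2 - 2*l - 8) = (l + 1)*(l + 2)*(l - 4)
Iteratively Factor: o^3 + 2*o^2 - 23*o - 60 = (o - 5)*(o^2 + 7*o + 12) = (o - 5)*(o + 4)*(o + 3)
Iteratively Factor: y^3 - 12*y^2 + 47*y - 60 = (y - 4)*(y^2 - 8*y + 15) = (y - 4)*(y - 3)*(y - 5)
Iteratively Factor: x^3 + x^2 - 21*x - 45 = (x + 3)*(x^2 - 2*x - 15) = (x - 5)*(x + 3)*(x + 3)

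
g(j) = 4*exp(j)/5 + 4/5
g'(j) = 4*exp(j)/5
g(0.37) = 1.96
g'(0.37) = 1.16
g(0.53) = 2.16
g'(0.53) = 1.36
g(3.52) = 27.83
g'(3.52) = 27.03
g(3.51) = 27.56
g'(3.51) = 26.76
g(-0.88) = 1.13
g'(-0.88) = 0.33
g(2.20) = 8.02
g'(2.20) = 7.22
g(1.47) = 4.28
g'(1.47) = 3.48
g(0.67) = 2.36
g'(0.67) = 1.56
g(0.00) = 1.60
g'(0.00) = 0.80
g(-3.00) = 0.84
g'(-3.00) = 0.04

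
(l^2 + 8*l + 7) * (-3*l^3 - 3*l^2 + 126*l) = -3*l^5 - 27*l^4 + 81*l^3 + 987*l^2 + 882*l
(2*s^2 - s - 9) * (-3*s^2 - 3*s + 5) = -6*s^4 - 3*s^3 + 40*s^2 + 22*s - 45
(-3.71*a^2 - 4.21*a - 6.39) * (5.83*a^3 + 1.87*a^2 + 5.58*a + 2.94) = -21.6293*a^5 - 31.482*a^4 - 65.8282*a^3 - 46.3485*a^2 - 48.0336*a - 18.7866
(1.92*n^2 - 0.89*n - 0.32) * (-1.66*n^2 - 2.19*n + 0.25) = -3.1872*n^4 - 2.7274*n^3 + 2.9603*n^2 + 0.4783*n - 0.08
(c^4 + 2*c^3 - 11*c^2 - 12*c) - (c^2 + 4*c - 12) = c^4 + 2*c^3 - 12*c^2 - 16*c + 12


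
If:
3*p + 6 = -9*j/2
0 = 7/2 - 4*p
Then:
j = -23/12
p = 7/8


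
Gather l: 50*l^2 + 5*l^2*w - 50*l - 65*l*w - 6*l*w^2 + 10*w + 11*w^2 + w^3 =l^2*(5*w + 50) + l*(-6*w^2 - 65*w - 50) + w^3 + 11*w^2 + 10*w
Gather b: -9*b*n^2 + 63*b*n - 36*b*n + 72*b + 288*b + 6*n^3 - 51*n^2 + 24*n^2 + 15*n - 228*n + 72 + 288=b*(-9*n^2 + 27*n + 360) + 6*n^3 - 27*n^2 - 213*n + 360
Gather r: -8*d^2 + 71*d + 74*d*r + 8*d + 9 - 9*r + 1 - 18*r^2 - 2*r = -8*d^2 + 79*d - 18*r^2 + r*(74*d - 11) + 10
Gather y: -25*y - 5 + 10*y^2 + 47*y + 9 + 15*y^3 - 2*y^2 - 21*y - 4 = 15*y^3 + 8*y^2 + y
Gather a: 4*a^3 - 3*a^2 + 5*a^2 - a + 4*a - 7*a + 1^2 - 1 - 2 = 4*a^3 + 2*a^2 - 4*a - 2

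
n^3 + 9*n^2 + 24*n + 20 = (n + 2)^2*(n + 5)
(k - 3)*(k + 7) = k^2 + 4*k - 21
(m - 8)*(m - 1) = m^2 - 9*m + 8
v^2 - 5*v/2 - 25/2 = (v - 5)*(v + 5/2)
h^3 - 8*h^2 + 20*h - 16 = (h - 4)*(h - 2)^2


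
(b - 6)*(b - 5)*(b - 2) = b^3 - 13*b^2 + 52*b - 60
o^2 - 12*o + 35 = (o - 7)*(o - 5)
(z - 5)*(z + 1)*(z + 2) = z^3 - 2*z^2 - 13*z - 10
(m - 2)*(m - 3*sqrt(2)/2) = m^2 - 3*sqrt(2)*m/2 - 2*m + 3*sqrt(2)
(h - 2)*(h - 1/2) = h^2 - 5*h/2 + 1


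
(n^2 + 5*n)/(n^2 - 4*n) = (n + 5)/(n - 4)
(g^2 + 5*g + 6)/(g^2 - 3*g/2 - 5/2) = 2*(g^2 + 5*g + 6)/(2*g^2 - 3*g - 5)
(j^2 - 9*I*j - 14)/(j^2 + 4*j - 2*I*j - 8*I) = (j - 7*I)/(j + 4)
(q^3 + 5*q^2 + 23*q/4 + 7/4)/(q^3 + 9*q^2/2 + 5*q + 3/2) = (q + 7/2)/(q + 3)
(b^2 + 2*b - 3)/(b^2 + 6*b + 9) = (b - 1)/(b + 3)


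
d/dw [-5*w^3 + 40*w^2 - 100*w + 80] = -15*w^2 + 80*w - 100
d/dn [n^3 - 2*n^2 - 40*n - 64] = 3*n^2 - 4*n - 40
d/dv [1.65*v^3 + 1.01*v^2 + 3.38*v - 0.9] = 4.95*v^2 + 2.02*v + 3.38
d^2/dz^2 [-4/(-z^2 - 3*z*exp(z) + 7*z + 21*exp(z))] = 4*((-3*z*exp(z) + 15*exp(z) - 2)*(z^2 + 3*z*exp(z) - 7*z - 21*exp(z)) + 2*(3*z*exp(z) + 2*z - 18*exp(z) - 7)^2)/(z^2 + 3*z*exp(z) - 7*z - 21*exp(z))^3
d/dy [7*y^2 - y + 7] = 14*y - 1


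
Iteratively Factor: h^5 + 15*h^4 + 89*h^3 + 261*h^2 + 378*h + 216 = (h + 2)*(h^4 + 13*h^3 + 63*h^2 + 135*h + 108) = (h + 2)*(h + 3)*(h^3 + 10*h^2 + 33*h + 36) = (h + 2)*(h + 3)*(h + 4)*(h^2 + 6*h + 9) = (h + 2)*(h + 3)^2*(h + 4)*(h + 3)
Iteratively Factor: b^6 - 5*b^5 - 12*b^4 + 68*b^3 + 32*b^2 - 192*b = (b - 4)*(b^5 - b^4 - 16*b^3 + 4*b^2 + 48*b) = (b - 4)*(b + 2)*(b^4 - 3*b^3 - 10*b^2 + 24*b) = (b - 4)*(b - 2)*(b + 2)*(b^3 - b^2 - 12*b) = b*(b - 4)*(b - 2)*(b + 2)*(b^2 - b - 12) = b*(b - 4)^2*(b - 2)*(b + 2)*(b + 3)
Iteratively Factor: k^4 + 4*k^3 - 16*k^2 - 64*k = (k - 4)*(k^3 + 8*k^2 + 16*k) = k*(k - 4)*(k^2 + 8*k + 16) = k*(k - 4)*(k + 4)*(k + 4)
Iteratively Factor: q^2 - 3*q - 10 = (q - 5)*(q + 2)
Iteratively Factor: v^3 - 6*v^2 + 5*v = (v)*(v^2 - 6*v + 5) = v*(v - 5)*(v - 1)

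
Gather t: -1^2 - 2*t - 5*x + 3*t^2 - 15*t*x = 3*t^2 + t*(-15*x - 2) - 5*x - 1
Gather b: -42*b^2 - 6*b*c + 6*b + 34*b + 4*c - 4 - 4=-42*b^2 + b*(40 - 6*c) + 4*c - 8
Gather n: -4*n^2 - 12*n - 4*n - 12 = -4*n^2 - 16*n - 12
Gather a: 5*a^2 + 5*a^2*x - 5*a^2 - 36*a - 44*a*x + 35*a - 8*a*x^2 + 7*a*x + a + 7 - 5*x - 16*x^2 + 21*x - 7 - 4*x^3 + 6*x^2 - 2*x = 5*a^2*x + a*(-8*x^2 - 37*x) - 4*x^3 - 10*x^2 + 14*x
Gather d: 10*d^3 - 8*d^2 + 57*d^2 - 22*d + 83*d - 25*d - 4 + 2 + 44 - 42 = 10*d^3 + 49*d^2 + 36*d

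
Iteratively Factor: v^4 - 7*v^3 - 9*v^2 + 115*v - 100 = (v - 5)*(v^3 - 2*v^2 - 19*v + 20) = (v - 5)*(v + 4)*(v^2 - 6*v + 5) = (v - 5)*(v - 1)*(v + 4)*(v - 5)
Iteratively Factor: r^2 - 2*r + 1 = (r - 1)*(r - 1)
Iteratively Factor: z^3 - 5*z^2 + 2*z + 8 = (z - 2)*(z^2 - 3*z - 4) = (z - 4)*(z - 2)*(z + 1)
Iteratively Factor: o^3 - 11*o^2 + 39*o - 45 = (o - 3)*(o^2 - 8*o + 15) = (o - 5)*(o - 3)*(o - 3)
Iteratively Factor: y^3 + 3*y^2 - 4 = (y + 2)*(y^2 + y - 2) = (y - 1)*(y + 2)*(y + 2)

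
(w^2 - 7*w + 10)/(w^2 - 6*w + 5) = (w - 2)/(w - 1)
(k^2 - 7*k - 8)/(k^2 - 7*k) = (k^2 - 7*k - 8)/(k*(k - 7))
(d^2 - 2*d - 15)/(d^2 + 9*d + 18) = (d - 5)/(d + 6)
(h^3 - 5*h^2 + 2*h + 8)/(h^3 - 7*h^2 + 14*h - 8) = (h + 1)/(h - 1)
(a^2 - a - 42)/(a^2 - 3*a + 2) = (a^2 - a - 42)/(a^2 - 3*a + 2)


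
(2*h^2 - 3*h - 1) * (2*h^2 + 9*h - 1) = 4*h^4 + 12*h^3 - 31*h^2 - 6*h + 1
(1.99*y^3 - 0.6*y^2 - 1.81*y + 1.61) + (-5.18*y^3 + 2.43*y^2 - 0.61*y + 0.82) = -3.19*y^3 + 1.83*y^2 - 2.42*y + 2.43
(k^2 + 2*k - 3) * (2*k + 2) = 2*k^3 + 6*k^2 - 2*k - 6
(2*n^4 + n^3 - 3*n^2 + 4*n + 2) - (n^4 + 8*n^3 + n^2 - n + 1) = n^4 - 7*n^3 - 4*n^2 + 5*n + 1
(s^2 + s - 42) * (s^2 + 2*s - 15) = s^4 + 3*s^3 - 55*s^2 - 99*s + 630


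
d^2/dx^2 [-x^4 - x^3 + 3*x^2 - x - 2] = -12*x^2 - 6*x + 6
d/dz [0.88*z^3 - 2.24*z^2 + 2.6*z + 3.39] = 2.64*z^2 - 4.48*z + 2.6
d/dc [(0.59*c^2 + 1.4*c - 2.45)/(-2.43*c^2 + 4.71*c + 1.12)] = (6.1809*c^2 - 10.5854*c + 13.1075)/(5.9049*c^4 - 22.8906*c^3 + 16.7409*c^2 + 10.5504*c + 1.2544)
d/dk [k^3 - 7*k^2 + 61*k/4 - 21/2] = 3*k^2 - 14*k + 61/4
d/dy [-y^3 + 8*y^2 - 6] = y*(16 - 3*y)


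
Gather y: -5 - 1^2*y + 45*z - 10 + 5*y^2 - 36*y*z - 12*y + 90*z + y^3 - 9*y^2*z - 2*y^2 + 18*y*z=y^3 + y^2*(3 - 9*z) + y*(-18*z - 13) + 135*z - 15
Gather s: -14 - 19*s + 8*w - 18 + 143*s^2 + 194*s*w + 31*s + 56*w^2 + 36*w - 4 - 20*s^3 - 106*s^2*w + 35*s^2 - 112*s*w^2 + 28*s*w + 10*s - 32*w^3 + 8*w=-20*s^3 + s^2*(178 - 106*w) + s*(-112*w^2 + 222*w + 22) - 32*w^3 + 56*w^2 + 52*w - 36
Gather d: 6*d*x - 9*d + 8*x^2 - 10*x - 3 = d*(6*x - 9) + 8*x^2 - 10*x - 3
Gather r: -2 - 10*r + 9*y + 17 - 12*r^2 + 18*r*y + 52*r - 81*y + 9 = -12*r^2 + r*(18*y + 42) - 72*y + 24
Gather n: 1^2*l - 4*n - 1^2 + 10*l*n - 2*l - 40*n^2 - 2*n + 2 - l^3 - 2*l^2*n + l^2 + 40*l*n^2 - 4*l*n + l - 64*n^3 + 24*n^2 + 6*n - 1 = -l^3 + l^2 - 64*n^3 + n^2*(40*l - 16) + n*(-2*l^2 + 6*l)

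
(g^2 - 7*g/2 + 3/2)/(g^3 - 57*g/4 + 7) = 2*(g - 3)/(2*g^2 + g - 28)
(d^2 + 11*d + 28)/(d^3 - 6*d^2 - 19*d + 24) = (d^2 + 11*d + 28)/(d^3 - 6*d^2 - 19*d + 24)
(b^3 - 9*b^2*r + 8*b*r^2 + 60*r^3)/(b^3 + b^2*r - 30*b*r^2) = (b^2 - 4*b*r - 12*r^2)/(b*(b + 6*r))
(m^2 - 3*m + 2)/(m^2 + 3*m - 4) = (m - 2)/(m + 4)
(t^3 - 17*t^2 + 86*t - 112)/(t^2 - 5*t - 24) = (t^2 - 9*t + 14)/(t + 3)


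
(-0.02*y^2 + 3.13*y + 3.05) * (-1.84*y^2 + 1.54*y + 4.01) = 0.0368*y^4 - 5.79*y^3 - 0.872*y^2 + 17.2483*y + 12.2305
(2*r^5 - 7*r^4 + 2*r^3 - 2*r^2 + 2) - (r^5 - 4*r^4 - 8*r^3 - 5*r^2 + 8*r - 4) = r^5 - 3*r^4 + 10*r^3 + 3*r^2 - 8*r + 6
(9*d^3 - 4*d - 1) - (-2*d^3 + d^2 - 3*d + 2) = 11*d^3 - d^2 - d - 3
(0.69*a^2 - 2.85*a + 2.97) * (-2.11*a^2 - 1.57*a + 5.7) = -1.4559*a^4 + 4.9302*a^3 + 2.1408*a^2 - 20.9079*a + 16.929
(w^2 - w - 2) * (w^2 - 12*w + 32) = w^4 - 13*w^3 + 42*w^2 - 8*w - 64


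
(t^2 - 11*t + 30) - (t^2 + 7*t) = 30 - 18*t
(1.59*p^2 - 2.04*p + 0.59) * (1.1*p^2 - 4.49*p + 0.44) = 1.749*p^4 - 9.3831*p^3 + 10.5082*p^2 - 3.5467*p + 0.2596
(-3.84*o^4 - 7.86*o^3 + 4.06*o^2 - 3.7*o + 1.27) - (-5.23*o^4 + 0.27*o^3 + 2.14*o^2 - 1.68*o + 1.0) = 1.39*o^4 - 8.13*o^3 + 1.92*o^2 - 2.02*o + 0.27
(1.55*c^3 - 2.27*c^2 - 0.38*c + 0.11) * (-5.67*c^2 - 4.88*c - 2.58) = -8.7885*c^5 + 5.3069*c^4 + 9.2332*c^3 + 7.0873*c^2 + 0.4436*c - 0.2838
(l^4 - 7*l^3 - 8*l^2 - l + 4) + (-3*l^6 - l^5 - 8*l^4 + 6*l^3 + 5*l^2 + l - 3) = -3*l^6 - l^5 - 7*l^4 - l^3 - 3*l^2 + 1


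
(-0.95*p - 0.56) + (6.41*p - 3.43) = 5.46*p - 3.99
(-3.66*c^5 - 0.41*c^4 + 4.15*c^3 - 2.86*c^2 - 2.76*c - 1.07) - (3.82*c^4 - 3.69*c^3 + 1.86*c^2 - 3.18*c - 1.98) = -3.66*c^5 - 4.23*c^4 + 7.84*c^3 - 4.72*c^2 + 0.42*c + 0.91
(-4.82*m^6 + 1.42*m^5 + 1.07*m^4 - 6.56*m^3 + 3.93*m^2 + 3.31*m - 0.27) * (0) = 0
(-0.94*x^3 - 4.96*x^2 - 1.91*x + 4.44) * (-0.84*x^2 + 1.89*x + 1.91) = 0.7896*x^5 + 2.3898*x^4 - 9.5654*x^3 - 16.8131*x^2 + 4.7435*x + 8.4804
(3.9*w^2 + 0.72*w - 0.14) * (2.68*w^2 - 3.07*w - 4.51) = 10.452*w^4 - 10.0434*w^3 - 20.1746*w^2 - 2.8174*w + 0.6314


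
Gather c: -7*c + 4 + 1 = 5 - 7*c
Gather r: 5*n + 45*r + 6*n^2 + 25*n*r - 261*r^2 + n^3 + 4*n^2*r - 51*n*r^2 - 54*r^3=n^3 + 6*n^2 + 5*n - 54*r^3 + r^2*(-51*n - 261) + r*(4*n^2 + 25*n + 45)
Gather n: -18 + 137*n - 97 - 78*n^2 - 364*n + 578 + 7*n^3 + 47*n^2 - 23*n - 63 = 7*n^3 - 31*n^2 - 250*n + 400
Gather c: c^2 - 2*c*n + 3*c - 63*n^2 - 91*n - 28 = c^2 + c*(3 - 2*n) - 63*n^2 - 91*n - 28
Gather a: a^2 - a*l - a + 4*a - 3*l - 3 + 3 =a^2 + a*(3 - l) - 3*l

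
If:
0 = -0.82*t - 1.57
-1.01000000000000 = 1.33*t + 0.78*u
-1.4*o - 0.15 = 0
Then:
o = -0.11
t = -1.91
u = 1.97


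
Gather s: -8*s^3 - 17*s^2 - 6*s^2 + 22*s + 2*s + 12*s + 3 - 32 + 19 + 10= -8*s^3 - 23*s^2 + 36*s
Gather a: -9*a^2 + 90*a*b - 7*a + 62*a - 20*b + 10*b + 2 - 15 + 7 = -9*a^2 + a*(90*b + 55) - 10*b - 6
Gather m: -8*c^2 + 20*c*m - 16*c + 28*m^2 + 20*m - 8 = -8*c^2 - 16*c + 28*m^2 + m*(20*c + 20) - 8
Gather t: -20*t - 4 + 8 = 4 - 20*t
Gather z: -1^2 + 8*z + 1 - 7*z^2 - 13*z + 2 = -7*z^2 - 5*z + 2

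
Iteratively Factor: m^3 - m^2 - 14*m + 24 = (m + 4)*(m^2 - 5*m + 6) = (m - 2)*(m + 4)*(m - 3)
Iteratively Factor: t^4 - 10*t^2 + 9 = (t - 1)*(t^3 + t^2 - 9*t - 9) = (t - 1)*(t + 3)*(t^2 - 2*t - 3) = (t - 3)*(t - 1)*(t + 3)*(t + 1)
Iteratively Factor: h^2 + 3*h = (h)*(h + 3)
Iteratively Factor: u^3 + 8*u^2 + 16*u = (u)*(u^2 + 8*u + 16) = u*(u + 4)*(u + 4)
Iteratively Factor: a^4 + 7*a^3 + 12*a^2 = (a + 3)*(a^3 + 4*a^2) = a*(a + 3)*(a^2 + 4*a) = a^2*(a + 3)*(a + 4)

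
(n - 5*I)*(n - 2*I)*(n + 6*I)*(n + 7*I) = n^4 + 6*I*n^3 + 39*n^2 + 164*I*n + 420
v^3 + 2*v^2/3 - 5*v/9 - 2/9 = (v - 2/3)*(v + 1/3)*(v + 1)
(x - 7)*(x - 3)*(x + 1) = x^3 - 9*x^2 + 11*x + 21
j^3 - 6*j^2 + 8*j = j*(j - 4)*(j - 2)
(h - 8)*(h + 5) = h^2 - 3*h - 40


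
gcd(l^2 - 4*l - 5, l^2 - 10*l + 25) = l - 5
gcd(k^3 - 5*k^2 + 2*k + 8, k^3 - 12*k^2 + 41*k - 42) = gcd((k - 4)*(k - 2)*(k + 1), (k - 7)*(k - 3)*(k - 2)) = k - 2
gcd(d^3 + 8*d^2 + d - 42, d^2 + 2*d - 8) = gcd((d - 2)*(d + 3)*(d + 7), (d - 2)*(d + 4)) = d - 2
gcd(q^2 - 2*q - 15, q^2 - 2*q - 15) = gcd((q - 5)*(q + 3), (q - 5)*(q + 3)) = q^2 - 2*q - 15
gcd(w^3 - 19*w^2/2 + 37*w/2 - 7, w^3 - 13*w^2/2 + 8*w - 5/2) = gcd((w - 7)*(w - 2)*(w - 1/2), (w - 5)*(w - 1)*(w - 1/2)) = w - 1/2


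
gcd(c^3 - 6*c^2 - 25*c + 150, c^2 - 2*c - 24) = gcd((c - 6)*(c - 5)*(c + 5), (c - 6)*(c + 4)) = c - 6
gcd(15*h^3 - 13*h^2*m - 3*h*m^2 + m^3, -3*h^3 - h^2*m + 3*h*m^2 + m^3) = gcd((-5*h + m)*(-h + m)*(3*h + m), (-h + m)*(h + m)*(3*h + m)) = 3*h^2 - 2*h*m - m^2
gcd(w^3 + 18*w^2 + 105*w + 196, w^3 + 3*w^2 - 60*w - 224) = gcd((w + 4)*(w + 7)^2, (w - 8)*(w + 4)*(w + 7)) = w^2 + 11*w + 28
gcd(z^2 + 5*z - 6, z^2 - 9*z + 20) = 1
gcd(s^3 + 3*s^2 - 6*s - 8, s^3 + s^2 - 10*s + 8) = s^2 + 2*s - 8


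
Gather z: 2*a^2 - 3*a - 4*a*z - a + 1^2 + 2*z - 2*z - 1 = 2*a^2 - 4*a*z - 4*a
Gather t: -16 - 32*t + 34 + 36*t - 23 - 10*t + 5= -6*t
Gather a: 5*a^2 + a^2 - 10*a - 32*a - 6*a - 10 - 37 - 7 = 6*a^2 - 48*a - 54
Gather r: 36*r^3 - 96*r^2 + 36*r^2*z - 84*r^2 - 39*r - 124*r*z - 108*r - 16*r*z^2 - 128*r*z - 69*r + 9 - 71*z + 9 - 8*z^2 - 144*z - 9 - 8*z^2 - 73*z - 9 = 36*r^3 + r^2*(36*z - 180) + r*(-16*z^2 - 252*z - 216) - 16*z^2 - 288*z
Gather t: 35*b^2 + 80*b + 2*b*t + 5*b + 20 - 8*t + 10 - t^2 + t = 35*b^2 + 85*b - t^2 + t*(2*b - 7) + 30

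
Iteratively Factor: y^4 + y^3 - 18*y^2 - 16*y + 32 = (y - 4)*(y^3 + 5*y^2 + 2*y - 8) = (y - 4)*(y + 4)*(y^2 + y - 2) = (y - 4)*(y - 1)*(y + 4)*(y + 2)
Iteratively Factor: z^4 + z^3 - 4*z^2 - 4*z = (z + 2)*(z^3 - z^2 - 2*z) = (z + 1)*(z + 2)*(z^2 - 2*z) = (z - 2)*(z + 1)*(z + 2)*(z)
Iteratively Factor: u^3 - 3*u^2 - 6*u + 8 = (u - 4)*(u^2 + u - 2) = (u - 4)*(u - 1)*(u + 2)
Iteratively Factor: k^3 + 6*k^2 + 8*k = (k + 4)*(k^2 + 2*k) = (k + 2)*(k + 4)*(k)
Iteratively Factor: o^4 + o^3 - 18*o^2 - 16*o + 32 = (o + 4)*(o^3 - 3*o^2 - 6*o + 8) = (o - 4)*(o + 4)*(o^2 + o - 2) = (o - 4)*(o - 1)*(o + 4)*(o + 2)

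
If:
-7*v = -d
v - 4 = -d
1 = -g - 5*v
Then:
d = 7/2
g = -7/2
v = 1/2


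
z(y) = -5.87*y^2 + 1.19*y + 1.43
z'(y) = 1.19 - 11.74*y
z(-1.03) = -6.02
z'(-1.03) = 13.28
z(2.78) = -40.63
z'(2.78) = -31.45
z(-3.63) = -80.24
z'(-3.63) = 43.81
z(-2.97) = -53.88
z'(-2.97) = 36.06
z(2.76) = -40.00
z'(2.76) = -31.21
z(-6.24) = -234.56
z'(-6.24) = 74.45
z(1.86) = -16.66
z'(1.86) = -20.65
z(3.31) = -58.94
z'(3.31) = -37.67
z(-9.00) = -484.75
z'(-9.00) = 106.85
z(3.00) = -47.83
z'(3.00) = -34.03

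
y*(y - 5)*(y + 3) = y^3 - 2*y^2 - 15*y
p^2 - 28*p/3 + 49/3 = (p - 7)*(p - 7/3)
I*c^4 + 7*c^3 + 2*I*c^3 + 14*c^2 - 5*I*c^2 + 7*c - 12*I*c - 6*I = (c + 1)*(c - 6*I)*(c - I)*(I*c + I)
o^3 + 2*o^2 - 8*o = o*(o - 2)*(o + 4)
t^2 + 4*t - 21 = (t - 3)*(t + 7)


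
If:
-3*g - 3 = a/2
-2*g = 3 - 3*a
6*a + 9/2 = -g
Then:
No Solution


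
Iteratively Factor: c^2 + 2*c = (c)*(c + 2)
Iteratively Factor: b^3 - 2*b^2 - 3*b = (b + 1)*(b^2 - 3*b) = b*(b + 1)*(b - 3)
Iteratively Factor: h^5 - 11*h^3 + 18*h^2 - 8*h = (h - 2)*(h^4 + 2*h^3 - 7*h^2 + 4*h) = h*(h - 2)*(h^3 + 2*h^2 - 7*h + 4) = h*(h - 2)*(h + 4)*(h^2 - 2*h + 1) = h*(h - 2)*(h - 1)*(h + 4)*(h - 1)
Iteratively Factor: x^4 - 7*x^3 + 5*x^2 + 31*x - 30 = (x - 3)*(x^3 - 4*x^2 - 7*x + 10) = (x - 3)*(x + 2)*(x^2 - 6*x + 5) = (x - 3)*(x - 1)*(x + 2)*(x - 5)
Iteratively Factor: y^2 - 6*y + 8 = (y - 4)*(y - 2)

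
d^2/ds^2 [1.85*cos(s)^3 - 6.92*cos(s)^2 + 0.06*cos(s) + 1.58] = -1.4475*cos(s) + 13.84*cos(2*s) - 4.1625*cos(3*s)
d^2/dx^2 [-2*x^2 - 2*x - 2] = -4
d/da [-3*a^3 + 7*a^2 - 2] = a*(14 - 9*a)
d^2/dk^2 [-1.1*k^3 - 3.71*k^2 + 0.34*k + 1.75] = -6.6*k - 7.42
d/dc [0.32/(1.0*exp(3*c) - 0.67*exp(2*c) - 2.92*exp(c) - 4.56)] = (-0.96*exp(2*c) + 0.4288*exp(c) + 0.9344)*exp(c)/(-1.0*exp(3*c) + 0.67*exp(2*c) + 2.92*exp(c) + 4.56)^2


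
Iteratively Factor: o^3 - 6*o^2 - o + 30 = (o - 5)*(o^2 - o - 6) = (o - 5)*(o - 3)*(o + 2)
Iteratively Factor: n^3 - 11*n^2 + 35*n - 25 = (n - 5)*(n^2 - 6*n + 5) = (n - 5)^2*(n - 1)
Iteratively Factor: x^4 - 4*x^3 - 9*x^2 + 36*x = (x)*(x^3 - 4*x^2 - 9*x + 36) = x*(x - 3)*(x^2 - x - 12) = x*(x - 4)*(x - 3)*(x + 3)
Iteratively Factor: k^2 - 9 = (k - 3)*(k + 3)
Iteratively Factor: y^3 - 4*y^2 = (y)*(y^2 - 4*y) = y^2*(y - 4)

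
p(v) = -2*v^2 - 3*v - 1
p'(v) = -4*v - 3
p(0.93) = -5.52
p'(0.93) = -6.72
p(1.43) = -9.38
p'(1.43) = -8.72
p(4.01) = -45.19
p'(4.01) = -19.04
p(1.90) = -13.92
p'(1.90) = -10.60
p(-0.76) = 0.12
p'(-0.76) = 0.04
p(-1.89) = -2.47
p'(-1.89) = 4.56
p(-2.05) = -3.26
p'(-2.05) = 5.20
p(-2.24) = -4.32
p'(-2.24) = 5.96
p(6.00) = -91.00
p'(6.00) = -27.00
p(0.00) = -1.00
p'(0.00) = -3.00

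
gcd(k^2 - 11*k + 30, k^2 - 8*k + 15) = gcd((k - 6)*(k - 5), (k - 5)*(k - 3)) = k - 5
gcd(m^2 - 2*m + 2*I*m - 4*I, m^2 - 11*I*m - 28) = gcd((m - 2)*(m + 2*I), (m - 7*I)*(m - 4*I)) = 1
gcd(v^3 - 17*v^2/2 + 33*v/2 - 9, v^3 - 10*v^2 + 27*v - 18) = v^2 - 7*v + 6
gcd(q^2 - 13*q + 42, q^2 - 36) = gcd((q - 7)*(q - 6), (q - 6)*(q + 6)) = q - 6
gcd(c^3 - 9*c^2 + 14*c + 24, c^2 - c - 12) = c - 4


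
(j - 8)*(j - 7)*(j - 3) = j^3 - 18*j^2 + 101*j - 168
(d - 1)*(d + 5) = d^2 + 4*d - 5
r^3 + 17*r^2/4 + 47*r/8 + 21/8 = (r + 1)*(r + 3/2)*(r + 7/4)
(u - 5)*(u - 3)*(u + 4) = u^3 - 4*u^2 - 17*u + 60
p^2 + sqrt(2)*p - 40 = (p - 4*sqrt(2))*(p + 5*sqrt(2))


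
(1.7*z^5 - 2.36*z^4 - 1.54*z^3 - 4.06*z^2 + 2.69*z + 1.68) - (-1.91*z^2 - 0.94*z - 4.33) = 1.7*z^5 - 2.36*z^4 - 1.54*z^3 - 2.15*z^2 + 3.63*z + 6.01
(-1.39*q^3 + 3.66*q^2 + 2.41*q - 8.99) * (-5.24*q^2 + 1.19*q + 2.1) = 7.2836*q^5 - 20.8325*q^4 - 11.192*q^3 + 57.6615*q^2 - 5.6371*q - 18.879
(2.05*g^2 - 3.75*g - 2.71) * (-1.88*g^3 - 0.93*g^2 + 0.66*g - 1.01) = -3.854*g^5 + 5.1435*g^4 + 9.9353*g^3 - 2.0252*g^2 + 1.9989*g + 2.7371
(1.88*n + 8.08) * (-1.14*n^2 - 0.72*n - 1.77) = -2.1432*n^3 - 10.5648*n^2 - 9.1452*n - 14.3016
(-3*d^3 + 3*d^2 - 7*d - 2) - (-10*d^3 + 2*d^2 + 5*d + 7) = 7*d^3 + d^2 - 12*d - 9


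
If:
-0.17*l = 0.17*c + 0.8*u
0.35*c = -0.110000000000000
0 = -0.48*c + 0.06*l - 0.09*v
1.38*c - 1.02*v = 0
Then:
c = -0.31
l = -3.15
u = 0.74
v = -0.43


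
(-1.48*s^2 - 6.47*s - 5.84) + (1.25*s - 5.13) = -1.48*s^2 - 5.22*s - 10.97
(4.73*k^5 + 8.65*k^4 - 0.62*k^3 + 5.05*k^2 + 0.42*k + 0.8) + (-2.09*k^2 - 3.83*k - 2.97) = 4.73*k^5 + 8.65*k^4 - 0.62*k^3 + 2.96*k^2 - 3.41*k - 2.17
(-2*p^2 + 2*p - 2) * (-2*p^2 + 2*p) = 4*p^4 - 8*p^3 + 8*p^2 - 4*p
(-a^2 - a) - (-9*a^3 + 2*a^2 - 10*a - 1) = 9*a^3 - 3*a^2 + 9*a + 1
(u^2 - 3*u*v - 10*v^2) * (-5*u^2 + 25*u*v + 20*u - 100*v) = -5*u^4 + 40*u^3*v + 20*u^3 - 25*u^2*v^2 - 160*u^2*v - 250*u*v^3 + 100*u*v^2 + 1000*v^3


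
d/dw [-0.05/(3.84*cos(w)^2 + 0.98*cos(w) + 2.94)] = -(0.384*cos(w) + 0.049)*sin(w)/(3.84*cos(w)^2 + 0.98*cos(w) + 2.94)^2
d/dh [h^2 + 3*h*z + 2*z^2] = 2*h + 3*z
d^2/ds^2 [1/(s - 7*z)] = 2/(s - 7*z)^3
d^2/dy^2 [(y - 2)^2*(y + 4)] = 6*y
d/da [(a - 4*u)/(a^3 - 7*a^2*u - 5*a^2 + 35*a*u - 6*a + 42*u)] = (a^3 - 7*a^2*u - 5*a^2 + 35*a*u - 6*a + 42*u + (a - 4*u)*(-3*a^2 + 14*a*u + 10*a - 35*u + 6))/(a^3 - 7*a^2*u - 5*a^2 + 35*a*u - 6*a + 42*u)^2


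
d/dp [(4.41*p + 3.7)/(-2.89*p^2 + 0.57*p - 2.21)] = (12.7449*p^2 + 21.386*p - 11.8551)/(8.3521*p^4 - 3.2946*p^3 + 13.0987*p^2 - 2.5194*p + 4.8841)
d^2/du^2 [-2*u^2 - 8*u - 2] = -4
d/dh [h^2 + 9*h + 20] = 2*h + 9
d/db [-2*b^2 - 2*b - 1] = -4*b - 2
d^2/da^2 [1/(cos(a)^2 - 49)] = 2*(-2*sin(a)^4 + 99*sin(a)^2 - 48)/(cos(a)^2 - 49)^3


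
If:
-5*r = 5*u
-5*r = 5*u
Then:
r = -u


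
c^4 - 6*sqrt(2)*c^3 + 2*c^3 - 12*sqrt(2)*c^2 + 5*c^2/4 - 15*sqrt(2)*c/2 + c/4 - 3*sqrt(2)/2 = (c + 1/2)^2*(c + 1)*(c - 6*sqrt(2))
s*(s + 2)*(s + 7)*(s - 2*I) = s^4 + 9*s^3 - 2*I*s^3 + 14*s^2 - 18*I*s^2 - 28*I*s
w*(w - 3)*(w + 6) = w^3 + 3*w^2 - 18*w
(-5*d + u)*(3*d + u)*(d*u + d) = -15*d^3*u - 15*d^3 - 2*d^2*u^2 - 2*d^2*u + d*u^3 + d*u^2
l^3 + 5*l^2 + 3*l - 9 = (l - 1)*(l + 3)^2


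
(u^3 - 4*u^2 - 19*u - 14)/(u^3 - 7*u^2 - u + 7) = (u + 2)/(u - 1)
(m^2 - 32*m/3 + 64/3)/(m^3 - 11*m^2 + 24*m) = (m - 8/3)/(m*(m - 3))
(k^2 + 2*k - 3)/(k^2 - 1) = (k + 3)/(k + 1)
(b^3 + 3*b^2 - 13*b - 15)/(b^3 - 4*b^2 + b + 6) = (b + 5)/(b - 2)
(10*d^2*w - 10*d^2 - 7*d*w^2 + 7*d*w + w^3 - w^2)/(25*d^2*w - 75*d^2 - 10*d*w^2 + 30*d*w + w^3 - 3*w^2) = (-2*d*w + 2*d + w^2 - w)/(-5*d*w + 15*d + w^2 - 3*w)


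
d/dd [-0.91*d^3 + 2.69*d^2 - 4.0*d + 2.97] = -2.73*d^2 + 5.38*d - 4.0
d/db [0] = 0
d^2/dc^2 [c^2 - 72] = 2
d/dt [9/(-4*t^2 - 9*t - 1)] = 9*(8*t + 9)/(4*t^2 + 9*t + 1)^2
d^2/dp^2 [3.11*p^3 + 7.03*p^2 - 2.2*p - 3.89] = 18.66*p + 14.06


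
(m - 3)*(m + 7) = m^2 + 4*m - 21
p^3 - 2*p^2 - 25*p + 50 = (p - 5)*(p - 2)*(p + 5)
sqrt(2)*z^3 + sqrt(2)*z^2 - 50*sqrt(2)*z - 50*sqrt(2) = (z - 5*sqrt(2))*(z + 5*sqrt(2))*(sqrt(2)*z + sqrt(2))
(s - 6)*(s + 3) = s^2 - 3*s - 18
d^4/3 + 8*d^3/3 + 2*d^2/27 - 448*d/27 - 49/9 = (d/3 + 1)*(d - 7/3)*(d + 1/3)*(d + 7)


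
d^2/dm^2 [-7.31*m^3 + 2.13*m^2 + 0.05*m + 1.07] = 4.26 - 43.86*m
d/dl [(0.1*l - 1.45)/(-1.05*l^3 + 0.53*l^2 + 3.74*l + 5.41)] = (0.21*l^3 - 4.6205*l^2 + 1.537*l + 5.964)/(1.1025*l^6 - 1.113*l^5 - 7.5731*l^4 - 7.3966*l^3 + 19.7222*l^2 + 40.4668*l + 29.2681)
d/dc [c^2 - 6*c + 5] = 2*c - 6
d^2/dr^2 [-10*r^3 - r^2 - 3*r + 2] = -60*r - 2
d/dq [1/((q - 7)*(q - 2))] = (9 - 2*q)/(q^4 - 18*q^3 + 109*q^2 - 252*q + 196)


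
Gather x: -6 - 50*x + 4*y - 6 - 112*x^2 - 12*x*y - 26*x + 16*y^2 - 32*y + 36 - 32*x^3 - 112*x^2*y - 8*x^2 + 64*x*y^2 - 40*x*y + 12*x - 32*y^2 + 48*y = -32*x^3 + x^2*(-112*y - 120) + x*(64*y^2 - 52*y - 64) - 16*y^2 + 20*y + 24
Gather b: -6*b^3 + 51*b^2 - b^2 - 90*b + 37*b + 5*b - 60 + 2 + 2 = -6*b^3 + 50*b^2 - 48*b - 56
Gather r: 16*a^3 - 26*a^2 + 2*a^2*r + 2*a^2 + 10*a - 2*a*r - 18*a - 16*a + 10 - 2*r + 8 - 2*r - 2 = 16*a^3 - 24*a^2 - 24*a + r*(2*a^2 - 2*a - 4) + 16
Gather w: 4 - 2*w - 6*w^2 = -6*w^2 - 2*w + 4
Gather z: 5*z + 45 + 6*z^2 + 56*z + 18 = 6*z^2 + 61*z + 63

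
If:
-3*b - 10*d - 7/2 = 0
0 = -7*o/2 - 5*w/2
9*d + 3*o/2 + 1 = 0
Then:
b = -25*w/63 - 43/54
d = 5*w/42 - 1/9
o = -5*w/7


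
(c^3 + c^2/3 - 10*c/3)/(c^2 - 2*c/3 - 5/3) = c*(c + 2)/(c + 1)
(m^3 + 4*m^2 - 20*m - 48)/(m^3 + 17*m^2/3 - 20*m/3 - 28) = 3*(m - 4)/(3*m - 7)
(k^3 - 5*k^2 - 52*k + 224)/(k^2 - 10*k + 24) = (k^2 - k - 56)/(k - 6)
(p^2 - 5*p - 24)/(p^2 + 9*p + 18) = (p - 8)/(p + 6)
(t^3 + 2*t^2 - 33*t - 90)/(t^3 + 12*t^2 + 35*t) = (t^2 - 3*t - 18)/(t*(t + 7))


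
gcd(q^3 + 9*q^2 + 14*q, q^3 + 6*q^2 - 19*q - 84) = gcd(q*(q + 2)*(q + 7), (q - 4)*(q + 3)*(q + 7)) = q + 7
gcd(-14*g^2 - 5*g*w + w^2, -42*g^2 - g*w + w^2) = -7*g + w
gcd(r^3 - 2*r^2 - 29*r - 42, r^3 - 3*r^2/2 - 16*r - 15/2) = r + 3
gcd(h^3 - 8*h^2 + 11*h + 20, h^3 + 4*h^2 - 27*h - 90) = h - 5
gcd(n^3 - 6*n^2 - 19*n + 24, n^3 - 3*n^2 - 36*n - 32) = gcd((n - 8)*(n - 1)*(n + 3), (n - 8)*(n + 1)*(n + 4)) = n - 8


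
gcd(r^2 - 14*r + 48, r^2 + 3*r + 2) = 1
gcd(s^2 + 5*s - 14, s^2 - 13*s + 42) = 1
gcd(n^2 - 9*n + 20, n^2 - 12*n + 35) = n - 5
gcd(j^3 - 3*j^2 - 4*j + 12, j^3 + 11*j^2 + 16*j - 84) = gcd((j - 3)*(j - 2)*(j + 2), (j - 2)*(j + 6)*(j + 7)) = j - 2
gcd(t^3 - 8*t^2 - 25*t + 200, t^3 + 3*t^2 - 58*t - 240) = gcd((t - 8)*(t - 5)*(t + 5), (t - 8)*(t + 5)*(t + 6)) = t^2 - 3*t - 40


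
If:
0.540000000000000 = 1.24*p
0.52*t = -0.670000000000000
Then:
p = 0.44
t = -1.29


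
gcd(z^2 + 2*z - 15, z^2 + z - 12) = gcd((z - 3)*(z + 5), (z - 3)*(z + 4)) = z - 3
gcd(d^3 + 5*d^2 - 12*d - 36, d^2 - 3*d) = d - 3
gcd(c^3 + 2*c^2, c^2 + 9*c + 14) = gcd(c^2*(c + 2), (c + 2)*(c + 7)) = c + 2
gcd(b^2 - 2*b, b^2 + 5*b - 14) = b - 2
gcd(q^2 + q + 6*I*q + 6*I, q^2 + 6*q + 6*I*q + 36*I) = q + 6*I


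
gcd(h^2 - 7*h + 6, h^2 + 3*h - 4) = h - 1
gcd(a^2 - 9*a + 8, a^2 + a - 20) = 1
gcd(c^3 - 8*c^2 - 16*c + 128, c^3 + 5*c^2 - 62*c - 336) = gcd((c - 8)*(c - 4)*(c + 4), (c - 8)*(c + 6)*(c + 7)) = c - 8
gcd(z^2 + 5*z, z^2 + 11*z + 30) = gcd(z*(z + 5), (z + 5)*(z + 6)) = z + 5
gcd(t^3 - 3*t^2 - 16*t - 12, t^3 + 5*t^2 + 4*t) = t + 1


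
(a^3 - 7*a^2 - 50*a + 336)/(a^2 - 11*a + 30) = (a^2 - a - 56)/(a - 5)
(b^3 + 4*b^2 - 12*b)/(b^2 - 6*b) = (b^2 + 4*b - 12)/(b - 6)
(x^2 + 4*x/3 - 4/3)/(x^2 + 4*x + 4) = (x - 2/3)/(x + 2)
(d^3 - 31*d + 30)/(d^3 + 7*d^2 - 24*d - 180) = (d - 1)/(d + 6)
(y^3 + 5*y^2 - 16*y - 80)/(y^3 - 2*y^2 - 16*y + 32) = (y + 5)/(y - 2)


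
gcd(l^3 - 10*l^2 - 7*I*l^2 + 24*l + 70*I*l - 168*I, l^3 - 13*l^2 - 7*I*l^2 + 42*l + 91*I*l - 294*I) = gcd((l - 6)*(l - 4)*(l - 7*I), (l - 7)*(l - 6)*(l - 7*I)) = l^2 + l*(-6 - 7*I) + 42*I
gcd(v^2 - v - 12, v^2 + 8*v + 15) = v + 3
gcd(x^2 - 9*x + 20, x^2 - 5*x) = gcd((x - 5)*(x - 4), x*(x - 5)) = x - 5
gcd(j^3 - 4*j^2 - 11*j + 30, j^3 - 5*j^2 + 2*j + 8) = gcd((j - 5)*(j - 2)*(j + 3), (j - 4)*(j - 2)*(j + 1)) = j - 2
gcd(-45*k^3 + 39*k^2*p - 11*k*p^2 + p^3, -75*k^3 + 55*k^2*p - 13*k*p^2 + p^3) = 15*k^2 - 8*k*p + p^2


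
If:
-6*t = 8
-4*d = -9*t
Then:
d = -3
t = -4/3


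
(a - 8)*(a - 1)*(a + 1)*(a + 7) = a^4 - a^3 - 57*a^2 + a + 56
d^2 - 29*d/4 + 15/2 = (d - 6)*(d - 5/4)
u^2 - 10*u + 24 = (u - 6)*(u - 4)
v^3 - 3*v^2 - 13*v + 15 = (v - 5)*(v - 1)*(v + 3)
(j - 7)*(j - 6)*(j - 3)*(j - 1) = j^4 - 17*j^3 + 97*j^2 - 207*j + 126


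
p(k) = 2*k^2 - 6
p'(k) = 4*k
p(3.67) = 20.94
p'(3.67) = 14.68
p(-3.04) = 12.48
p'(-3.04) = -12.16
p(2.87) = 10.47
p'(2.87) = 11.48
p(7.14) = 95.96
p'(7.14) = 28.56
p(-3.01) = 12.12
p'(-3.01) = -12.04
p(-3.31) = 15.91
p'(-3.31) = -13.24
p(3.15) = 13.84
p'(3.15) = 12.60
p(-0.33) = -5.78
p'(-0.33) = -1.32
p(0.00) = -6.00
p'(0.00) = 0.00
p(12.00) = 282.00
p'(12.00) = 48.00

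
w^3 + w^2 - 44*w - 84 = (w - 7)*(w + 2)*(w + 6)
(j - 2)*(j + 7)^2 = j^3 + 12*j^2 + 21*j - 98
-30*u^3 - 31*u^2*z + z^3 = (-6*u + z)*(u + z)*(5*u + z)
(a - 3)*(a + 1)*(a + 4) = a^3 + 2*a^2 - 11*a - 12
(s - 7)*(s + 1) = s^2 - 6*s - 7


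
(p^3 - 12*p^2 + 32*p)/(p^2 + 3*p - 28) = p*(p - 8)/(p + 7)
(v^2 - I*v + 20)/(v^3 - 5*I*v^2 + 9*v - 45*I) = (v + 4*I)/(v^2 + 9)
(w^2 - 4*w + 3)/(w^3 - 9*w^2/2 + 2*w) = 2*(w^2 - 4*w + 3)/(w*(2*w^2 - 9*w + 4))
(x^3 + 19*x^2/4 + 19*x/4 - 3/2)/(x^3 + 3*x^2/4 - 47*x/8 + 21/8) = 2*(4*x^2 + 7*x - 2)/(8*x^2 - 18*x + 7)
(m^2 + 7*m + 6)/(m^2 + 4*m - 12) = (m + 1)/(m - 2)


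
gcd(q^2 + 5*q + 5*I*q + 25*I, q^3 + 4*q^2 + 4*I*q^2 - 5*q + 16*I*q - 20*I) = q + 5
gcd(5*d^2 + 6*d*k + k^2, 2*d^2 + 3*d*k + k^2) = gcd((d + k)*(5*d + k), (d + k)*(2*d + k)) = d + k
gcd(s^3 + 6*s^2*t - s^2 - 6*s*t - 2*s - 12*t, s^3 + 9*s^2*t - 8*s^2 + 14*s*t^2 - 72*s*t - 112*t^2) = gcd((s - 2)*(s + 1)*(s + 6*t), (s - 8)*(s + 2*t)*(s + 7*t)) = 1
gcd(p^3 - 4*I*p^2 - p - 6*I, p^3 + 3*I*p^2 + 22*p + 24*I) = p + I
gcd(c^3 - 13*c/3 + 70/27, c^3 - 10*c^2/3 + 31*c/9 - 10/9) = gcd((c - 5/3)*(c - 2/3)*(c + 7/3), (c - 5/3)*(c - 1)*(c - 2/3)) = c^2 - 7*c/3 + 10/9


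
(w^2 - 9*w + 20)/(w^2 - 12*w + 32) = (w - 5)/(w - 8)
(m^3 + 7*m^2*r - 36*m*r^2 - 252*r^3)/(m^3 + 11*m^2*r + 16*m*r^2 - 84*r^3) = (-m + 6*r)/(-m + 2*r)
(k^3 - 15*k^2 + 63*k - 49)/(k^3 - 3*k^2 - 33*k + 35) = (k - 7)/(k + 5)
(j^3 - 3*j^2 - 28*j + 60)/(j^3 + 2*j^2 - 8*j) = (j^2 - j - 30)/(j*(j + 4))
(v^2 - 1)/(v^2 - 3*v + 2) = (v + 1)/(v - 2)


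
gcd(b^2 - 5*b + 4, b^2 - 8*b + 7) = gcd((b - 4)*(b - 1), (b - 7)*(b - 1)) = b - 1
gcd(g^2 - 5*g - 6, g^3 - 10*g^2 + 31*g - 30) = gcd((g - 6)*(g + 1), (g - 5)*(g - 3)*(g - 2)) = 1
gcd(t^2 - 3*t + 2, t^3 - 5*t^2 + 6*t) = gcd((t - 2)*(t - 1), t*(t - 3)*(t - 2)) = t - 2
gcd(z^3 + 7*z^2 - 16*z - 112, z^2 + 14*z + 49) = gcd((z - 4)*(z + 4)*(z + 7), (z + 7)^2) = z + 7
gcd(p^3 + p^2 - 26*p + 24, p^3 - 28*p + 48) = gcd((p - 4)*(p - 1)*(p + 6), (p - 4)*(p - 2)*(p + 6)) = p^2 + 2*p - 24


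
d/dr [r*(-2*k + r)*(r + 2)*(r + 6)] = -6*k*r^2 - 32*k*r - 24*k + 4*r^3 + 24*r^2 + 24*r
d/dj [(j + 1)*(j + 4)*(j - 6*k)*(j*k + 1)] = k*(j + 1)*(j + 4)*(j - 6*k) + (j + 1)*(j + 4)*(j*k + 1) + (j + 1)*(j - 6*k)*(j*k + 1) + (j + 4)*(j - 6*k)*(j*k + 1)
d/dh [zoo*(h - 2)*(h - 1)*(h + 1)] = zoo*(h^2 + h + 1)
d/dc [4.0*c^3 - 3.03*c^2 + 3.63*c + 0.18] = 12.0*c^2 - 6.06*c + 3.63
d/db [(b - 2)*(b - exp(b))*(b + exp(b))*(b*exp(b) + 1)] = b^4*exp(b) + 2*b^3*exp(b) - 3*b^2*exp(3*b) - 6*b^2*exp(b) + 3*b^2 + 4*b*exp(3*b) - 2*b*exp(2*b) - 4*b + 2*exp(3*b) + 3*exp(2*b)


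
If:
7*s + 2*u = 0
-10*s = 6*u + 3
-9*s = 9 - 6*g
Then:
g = 21/11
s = 3/11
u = -21/22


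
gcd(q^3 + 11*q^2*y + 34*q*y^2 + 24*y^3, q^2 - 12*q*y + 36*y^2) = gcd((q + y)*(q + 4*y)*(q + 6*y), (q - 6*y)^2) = 1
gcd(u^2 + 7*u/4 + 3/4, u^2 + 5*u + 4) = u + 1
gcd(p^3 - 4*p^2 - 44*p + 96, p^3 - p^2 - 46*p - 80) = p - 8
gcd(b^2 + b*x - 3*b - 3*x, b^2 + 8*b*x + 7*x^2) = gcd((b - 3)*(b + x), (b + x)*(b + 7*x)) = b + x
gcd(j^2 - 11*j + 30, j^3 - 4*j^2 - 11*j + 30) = j - 5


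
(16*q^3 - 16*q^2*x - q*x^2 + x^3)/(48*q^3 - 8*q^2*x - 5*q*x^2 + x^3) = (-4*q^2 + 3*q*x + x^2)/(-12*q^2 - q*x + x^2)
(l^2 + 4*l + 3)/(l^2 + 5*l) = (l^2 + 4*l + 3)/(l*(l + 5))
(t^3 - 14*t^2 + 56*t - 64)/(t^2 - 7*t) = (t^3 - 14*t^2 + 56*t - 64)/(t*(t - 7))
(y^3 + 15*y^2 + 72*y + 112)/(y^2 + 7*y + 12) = (y^2 + 11*y + 28)/(y + 3)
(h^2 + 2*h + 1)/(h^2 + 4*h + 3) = (h + 1)/(h + 3)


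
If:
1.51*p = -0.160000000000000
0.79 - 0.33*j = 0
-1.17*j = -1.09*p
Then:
No Solution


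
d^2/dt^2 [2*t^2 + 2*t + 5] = 4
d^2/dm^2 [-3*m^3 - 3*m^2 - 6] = -18*m - 6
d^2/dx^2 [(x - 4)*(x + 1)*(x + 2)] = 6*x - 2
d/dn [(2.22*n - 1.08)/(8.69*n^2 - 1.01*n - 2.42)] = (-19.2918*n^2 + 18.7704*n - 6.4632)/(75.5161*n^4 - 17.5538*n^3 - 41.0395*n^2 + 4.8884*n + 5.8564)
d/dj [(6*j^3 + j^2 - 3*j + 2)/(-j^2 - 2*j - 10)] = (-6*j^4 - 24*j^3 - 185*j^2 - 16*j + 34)/(j^4 + 4*j^3 + 24*j^2 + 40*j + 100)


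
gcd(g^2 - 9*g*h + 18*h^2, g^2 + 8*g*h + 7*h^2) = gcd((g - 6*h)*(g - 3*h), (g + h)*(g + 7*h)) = 1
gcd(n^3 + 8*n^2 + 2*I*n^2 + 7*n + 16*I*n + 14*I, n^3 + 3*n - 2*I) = n + 2*I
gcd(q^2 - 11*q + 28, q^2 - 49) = q - 7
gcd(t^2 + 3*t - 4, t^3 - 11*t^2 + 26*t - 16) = t - 1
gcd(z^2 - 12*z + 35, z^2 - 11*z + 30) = z - 5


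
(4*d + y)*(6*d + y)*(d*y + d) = 24*d^3*y + 24*d^3 + 10*d^2*y^2 + 10*d^2*y + d*y^3 + d*y^2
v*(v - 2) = v^2 - 2*v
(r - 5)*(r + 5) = r^2 - 25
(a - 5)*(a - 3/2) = a^2 - 13*a/2 + 15/2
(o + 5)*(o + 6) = o^2 + 11*o + 30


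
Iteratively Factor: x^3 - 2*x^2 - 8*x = (x)*(x^2 - 2*x - 8) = x*(x - 4)*(x + 2)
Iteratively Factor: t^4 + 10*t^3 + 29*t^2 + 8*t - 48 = (t + 4)*(t^3 + 6*t^2 + 5*t - 12) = (t + 4)^2*(t^2 + 2*t - 3) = (t - 1)*(t + 4)^2*(t + 3)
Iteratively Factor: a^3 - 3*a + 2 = (a - 1)*(a^2 + a - 2) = (a - 1)*(a + 2)*(a - 1)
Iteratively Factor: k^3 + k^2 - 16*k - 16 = (k - 4)*(k^2 + 5*k + 4) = (k - 4)*(k + 4)*(k + 1)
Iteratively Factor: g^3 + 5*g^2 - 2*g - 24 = (g + 4)*(g^2 + g - 6) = (g + 3)*(g + 4)*(g - 2)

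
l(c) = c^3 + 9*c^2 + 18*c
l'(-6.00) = 18.00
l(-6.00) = 0.00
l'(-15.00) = 423.00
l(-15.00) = -1620.00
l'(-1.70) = -3.93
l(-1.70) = -9.50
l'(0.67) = 31.41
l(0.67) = 16.40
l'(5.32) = 198.67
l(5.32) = 501.05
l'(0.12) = 20.20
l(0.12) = 2.29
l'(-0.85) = 4.87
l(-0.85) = -9.41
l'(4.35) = 153.07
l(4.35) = 330.92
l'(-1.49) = -2.16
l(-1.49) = -10.15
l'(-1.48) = -2.07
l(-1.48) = -10.17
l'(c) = 3*c^2 + 18*c + 18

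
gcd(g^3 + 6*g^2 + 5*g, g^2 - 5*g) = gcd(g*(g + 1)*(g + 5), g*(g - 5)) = g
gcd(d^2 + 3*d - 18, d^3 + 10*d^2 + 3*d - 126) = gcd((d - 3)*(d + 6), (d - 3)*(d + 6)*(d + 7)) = d^2 + 3*d - 18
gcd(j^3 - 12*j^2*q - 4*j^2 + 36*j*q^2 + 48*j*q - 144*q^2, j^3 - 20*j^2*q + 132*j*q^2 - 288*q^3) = j^2 - 12*j*q + 36*q^2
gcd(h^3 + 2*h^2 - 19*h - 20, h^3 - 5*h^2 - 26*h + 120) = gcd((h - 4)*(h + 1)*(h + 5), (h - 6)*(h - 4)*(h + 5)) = h^2 + h - 20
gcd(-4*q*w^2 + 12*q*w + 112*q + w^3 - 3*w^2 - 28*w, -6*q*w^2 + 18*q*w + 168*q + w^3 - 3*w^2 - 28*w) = w^2 - 3*w - 28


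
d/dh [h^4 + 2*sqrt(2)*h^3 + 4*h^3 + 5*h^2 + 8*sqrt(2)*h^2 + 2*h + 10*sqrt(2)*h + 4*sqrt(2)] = 4*h^3 + 6*sqrt(2)*h^2 + 12*h^2 + 10*h + 16*sqrt(2)*h + 2 + 10*sqrt(2)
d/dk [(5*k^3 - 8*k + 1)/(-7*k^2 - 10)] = (-35*k^4 - 206*k^2 + 14*k + 80)/(49*k^4 + 140*k^2 + 100)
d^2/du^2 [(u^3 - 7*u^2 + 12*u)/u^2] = 24/u^3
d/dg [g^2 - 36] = 2*g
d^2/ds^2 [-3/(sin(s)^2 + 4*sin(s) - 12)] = 6*(2*sin(s)^4 + 6*sin(s)^3 + 29*sin(s)^2 + 12*sin(s) - 28)/(sin(s)^2 + 4*sin(s) - 12)^3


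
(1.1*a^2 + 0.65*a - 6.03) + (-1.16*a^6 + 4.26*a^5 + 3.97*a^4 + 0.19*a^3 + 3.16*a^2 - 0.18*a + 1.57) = -1.16*a^6 + 4.26*a^5 + 3.97*a^4 + 0.19*a^3 + 4.26*a^2 + 0.47*a - 4.46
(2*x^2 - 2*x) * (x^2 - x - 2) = 2*x^4 - 4*x^3 - 2*x^2 + 4*x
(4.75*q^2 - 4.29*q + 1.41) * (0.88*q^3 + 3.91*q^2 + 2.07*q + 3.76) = 4.18*q^5 + 14.7973*q^4 - 5.7006*q^3 + 14.4928*q^2 - 13.2117*q + 5.3016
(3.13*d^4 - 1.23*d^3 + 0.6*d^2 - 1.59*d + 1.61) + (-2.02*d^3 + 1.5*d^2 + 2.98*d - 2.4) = 3.13*d^4 - 3.25*d^3 + 2.1*d^2 + 1.39*d - 0.79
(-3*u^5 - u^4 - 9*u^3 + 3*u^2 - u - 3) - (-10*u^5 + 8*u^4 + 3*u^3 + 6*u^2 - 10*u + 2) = 7*u^5 - 9*u^4 - 12*u^3 - 3*u^2 + 9*u - 5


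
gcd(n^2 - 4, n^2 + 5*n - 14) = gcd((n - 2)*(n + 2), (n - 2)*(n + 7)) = n - 2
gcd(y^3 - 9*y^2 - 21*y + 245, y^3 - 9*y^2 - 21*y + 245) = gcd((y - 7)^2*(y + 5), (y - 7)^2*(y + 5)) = y^3 - 9*y^2 - 21*y + 245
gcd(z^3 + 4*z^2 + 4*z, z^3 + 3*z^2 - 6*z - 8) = 1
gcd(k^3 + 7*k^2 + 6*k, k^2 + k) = k^2 + k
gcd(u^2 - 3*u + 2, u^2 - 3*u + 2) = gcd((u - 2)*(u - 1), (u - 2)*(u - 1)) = u^2 - 3*u + 2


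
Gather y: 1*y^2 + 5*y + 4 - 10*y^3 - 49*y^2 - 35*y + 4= -10*y^3 - 48*y^2 - 30*y + 8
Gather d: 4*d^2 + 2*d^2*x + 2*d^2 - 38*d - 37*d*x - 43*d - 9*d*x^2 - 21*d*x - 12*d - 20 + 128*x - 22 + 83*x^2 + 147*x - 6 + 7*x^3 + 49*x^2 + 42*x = d^2*(2*x + 6) + d*(-9*x^2 - 58*x - 93) + 7*x^3 + 132*x^2 + 317*x - 48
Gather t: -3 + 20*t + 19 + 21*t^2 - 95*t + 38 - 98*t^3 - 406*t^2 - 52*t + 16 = -98*t^3 - 385*t^2 - 127*t + 70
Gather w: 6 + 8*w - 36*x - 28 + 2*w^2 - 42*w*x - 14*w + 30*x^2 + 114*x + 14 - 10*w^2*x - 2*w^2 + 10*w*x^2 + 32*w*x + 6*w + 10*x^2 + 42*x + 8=-10*w^2*x + w*(10*x^2 - 10*x) + 40*x^2 + 120*x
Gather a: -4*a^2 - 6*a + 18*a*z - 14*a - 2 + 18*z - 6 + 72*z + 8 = -4*a^2 + a*(18*z - 20) + 90*z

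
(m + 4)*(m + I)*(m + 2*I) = m^3 + 4*m^2 + 3*I*m^2 - 2*m + 12*I*m - 8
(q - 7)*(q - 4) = q^2 - 11*q + 28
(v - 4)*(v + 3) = v^2 - v - 12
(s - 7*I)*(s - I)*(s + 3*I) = s^3 - 5*I*s^2 + 17*s - 21*I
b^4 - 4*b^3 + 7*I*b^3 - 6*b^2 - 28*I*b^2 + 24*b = b*(b - 4)*(b + I)*(b + 6*I)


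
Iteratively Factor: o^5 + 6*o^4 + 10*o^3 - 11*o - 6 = (o + 1)*(o^4 + 5*o^3 + 5*o^2 - 5*o - 6) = (o - 1)*(o + 1)*(o^3 + 6*o^2 + 11*o + 6) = (o - 1)*(o + 1)*(o + 2)*(o^2 + 4*o + 3) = (o - 1)*(o + 1)*(o + 2)*(o + 3)*(o + 1)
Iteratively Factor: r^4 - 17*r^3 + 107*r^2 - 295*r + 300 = (r - 5)*(r^3 - 12*r^2 + 47*r - 60) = (r - 5)*(r - 4)*(r^2 - 8*r + 15) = (r - 5)*(r - 4)*(r - 3)*(r - 5)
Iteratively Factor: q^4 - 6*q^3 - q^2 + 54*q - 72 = (q - 3)*(q^3 - 3*q^2 - 10*q + 24) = (q - 3)*(q + 3)*(q^2 - 6*q + 8) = (q - 3)*(q - 2)*(q + 3)*(q - 4)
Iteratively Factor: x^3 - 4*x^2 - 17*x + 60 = (x + 4)*(x^2 - 8*x + 15) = (x - 3)*(x + 4)*(x - 5)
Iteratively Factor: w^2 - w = (w)*(w - 1)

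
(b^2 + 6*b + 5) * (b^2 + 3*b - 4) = b^4 + 9*b^3 + 19*b^2 - 9*b - 20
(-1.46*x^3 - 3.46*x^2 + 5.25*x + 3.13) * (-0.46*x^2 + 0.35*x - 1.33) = 0.6716*x^5 + 1.0806*x^4 - 1.6842*x^3 + 4.9995*x^2 - 5.887*x - 4.1629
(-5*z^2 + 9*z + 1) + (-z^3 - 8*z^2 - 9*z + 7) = -z^3 - 13*z^2 + 8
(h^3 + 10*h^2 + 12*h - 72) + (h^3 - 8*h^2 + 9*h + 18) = 2*h^3 + 2*h^2 + 21*h - 54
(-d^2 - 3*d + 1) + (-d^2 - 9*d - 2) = -2*d^2 - 12*d - 1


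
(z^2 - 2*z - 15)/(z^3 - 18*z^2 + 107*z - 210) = (z + 3)/(z^2 - 13*z + 42)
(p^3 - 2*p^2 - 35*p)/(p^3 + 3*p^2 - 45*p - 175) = p/(p + 5)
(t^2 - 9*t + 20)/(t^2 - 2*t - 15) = (t - 4)/(t + 3)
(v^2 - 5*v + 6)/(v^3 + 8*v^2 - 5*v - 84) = (v - 2)/(v^2 + 11*v + 28)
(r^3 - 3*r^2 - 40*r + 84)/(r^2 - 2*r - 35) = (r^2 + 4*r - 12)/(r + 5)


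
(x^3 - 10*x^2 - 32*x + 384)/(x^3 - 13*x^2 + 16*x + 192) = (x + 6)/(x + 3)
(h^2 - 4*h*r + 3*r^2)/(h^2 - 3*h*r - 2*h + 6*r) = (h - r)/(h - 2)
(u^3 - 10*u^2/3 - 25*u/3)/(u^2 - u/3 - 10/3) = u*(u - 5)/(u - 2)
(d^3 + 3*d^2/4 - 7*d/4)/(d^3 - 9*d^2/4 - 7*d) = (d - 1)/(d - 4)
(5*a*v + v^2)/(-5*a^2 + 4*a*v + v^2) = v/(-a + v)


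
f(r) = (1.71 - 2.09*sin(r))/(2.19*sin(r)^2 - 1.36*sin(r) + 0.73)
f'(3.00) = 0.49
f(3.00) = 2.43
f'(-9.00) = -1.54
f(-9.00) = 1.55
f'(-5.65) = -3.42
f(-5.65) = 0.68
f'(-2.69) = -1.47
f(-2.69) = 1.51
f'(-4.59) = 0.11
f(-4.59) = -0.24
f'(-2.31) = -0.69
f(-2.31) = 1.11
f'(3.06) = -0.55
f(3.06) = 2.43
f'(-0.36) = 1.71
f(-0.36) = 1.65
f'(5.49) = 0.75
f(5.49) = 1.14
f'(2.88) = 2.92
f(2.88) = 2.23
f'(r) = (1.71 - 2.09*sin(r))*(-4.38*sin(r)*cos(r) + 1.36*cos(r))/(2.19*sin(r)^2 - 1.36*sin(r) + 0.73)^2 - 2.09*cos(r)/(2.19*sin(r)^2 - 1.36*sin(r) + 0.73) = (4.5771*sin(r)^2 - 7.4898*sin(r) + 0.7999)*cos(r)/(4.7961*sin(r)^4 - 5.9568*sin(r)^3 + 5.047*sin(r)^2 - 1.9856*sin(r) + 0.5329)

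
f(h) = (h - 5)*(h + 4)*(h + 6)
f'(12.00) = 526.00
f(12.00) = 2016.00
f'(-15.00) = 499.00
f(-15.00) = -1980.00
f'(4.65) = 85.37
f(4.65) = -32.24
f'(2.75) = 24.19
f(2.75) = -132.89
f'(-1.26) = -33.84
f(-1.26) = -81.30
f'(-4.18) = -15.38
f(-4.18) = 3.01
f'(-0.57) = -30.73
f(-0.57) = -103.74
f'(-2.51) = -32.20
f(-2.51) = -39.05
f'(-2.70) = -31.13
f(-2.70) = -33.03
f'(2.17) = 9.83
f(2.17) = -142.66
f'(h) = (h - 5)*(h + 4) + (h - 5)*(h + 6) + (h + 4)*(h + 6)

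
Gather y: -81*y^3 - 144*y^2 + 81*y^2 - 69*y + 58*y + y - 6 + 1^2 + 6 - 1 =-81*y^3 - 63*y^2 - 10*y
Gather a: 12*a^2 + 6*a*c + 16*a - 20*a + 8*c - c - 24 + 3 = 12*a^2 + a*(6*c - 4) + 7*c - 21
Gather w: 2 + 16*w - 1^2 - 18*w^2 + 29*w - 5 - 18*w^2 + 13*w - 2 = -36*w^2 + 58*w - 6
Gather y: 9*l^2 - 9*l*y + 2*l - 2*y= 9*l^2 + 2*l + y*(-9*l - 2)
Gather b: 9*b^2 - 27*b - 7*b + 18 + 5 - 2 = 9*b^2 - 34*b + 21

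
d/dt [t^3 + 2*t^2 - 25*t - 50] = 3*t^2 + 4*t - 25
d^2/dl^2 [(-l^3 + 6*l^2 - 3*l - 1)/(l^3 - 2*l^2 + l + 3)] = 4*(2*l^6 - 3*l^5 + 6*l^4 - 57*l^3 + 69*l^2 - 33*l + 28)/(l^9 - 6*l^8 + 15*l^7 - 11*l^6 - 21*l^5 + 48*l^4 - 8*l^3 - 45*l^2 + 27*l + 27)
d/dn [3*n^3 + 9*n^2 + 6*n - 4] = 9*n^2 + 18*n + 6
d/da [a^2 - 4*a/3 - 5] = 2*a - 4/3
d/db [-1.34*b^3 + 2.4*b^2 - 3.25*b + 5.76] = -4.02*b^2 + 4.8*b - 3.25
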